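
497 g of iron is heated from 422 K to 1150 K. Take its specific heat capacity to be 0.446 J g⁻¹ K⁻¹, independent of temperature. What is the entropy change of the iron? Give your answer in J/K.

ΔS = ∫dQ_rev/T = m c ln(T₂/T₁) = 497 × 0.446 × ln(1150/422) = 222 J/K.

ΔS = 222 J/K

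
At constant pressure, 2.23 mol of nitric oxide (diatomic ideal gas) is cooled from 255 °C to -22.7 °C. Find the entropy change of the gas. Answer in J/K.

ΔS = -48.4 J/K

In kelvin: T₁ = 528.15 K, T₂ = 250.45 K. At constant pressure, ΔS = nC_p ln(T₂/T₁) with C_p = 7R/2 = 29.1 J mol⁻¹ K⁻¹.
ΔS = 2.23 × 29.1 × ln(250.45/528.15) = -48.4 J/K.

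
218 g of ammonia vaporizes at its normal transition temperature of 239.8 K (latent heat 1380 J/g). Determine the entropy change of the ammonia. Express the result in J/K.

ΔS = 1250 J/K

Heat absorbed by the substance: Q = mL = 218 × 1380 = 300840 J.
At constant T, ΔS = Q_rev/T = 300840 / 239.8 = 1250 J/K.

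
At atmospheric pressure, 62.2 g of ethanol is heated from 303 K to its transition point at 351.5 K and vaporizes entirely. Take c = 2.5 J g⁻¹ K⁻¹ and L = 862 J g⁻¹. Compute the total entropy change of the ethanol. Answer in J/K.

ΔS = 176 J/K

Warming step: ΔS₁ = m c ln(T_tr/T_i) = 62.2 × 2.5 × ln(351.5/303) = 23.09 J/K.
Phase change: ΔS₂ = +mL/T_tr = 62.2 × 862 / 351.5 = 152.5 J/K.
ΔS_total = (23.09) + (152.5) = 176 J/K.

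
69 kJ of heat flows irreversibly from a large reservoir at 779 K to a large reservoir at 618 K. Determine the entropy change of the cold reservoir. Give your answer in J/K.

The cold reservoir gains heat Q, so ΔS_cold = +Q/T_C = 69000/618 = 112 J/K.

ΔS_cold = 112 J/K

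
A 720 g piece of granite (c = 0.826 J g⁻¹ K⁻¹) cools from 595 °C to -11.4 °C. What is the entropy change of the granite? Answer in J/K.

ΔS = -713 J/K

In kelvin: T₁ = 868.15 K, T₂ = 261.75 K. ΔS = ∫dQ_rev/T = m c ln(T₂/T₁) = 720 × 0.826 × ln(261.75/868.15) = -713 J/K.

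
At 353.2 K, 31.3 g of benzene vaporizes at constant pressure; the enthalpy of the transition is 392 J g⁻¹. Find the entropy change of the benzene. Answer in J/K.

ΔS = 34.7 J/K

Heat absorbed by the substance: Q = mL = 31.3 × 392 = 12269.6 J.
At constant T, ΔS = Q_rev/T = 12269.6 / 353.2 = 34.7 J/K.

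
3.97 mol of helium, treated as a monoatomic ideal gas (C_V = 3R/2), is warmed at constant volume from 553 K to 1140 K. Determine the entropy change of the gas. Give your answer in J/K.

At constant volume, ΔS = nC_V ln(T₂/T₁) with C_V = 3R/2 = 12.47 J mol⁻¹ K⁻¹.
ΔS = 3.97 × 12.47 × ln(1140/553) = 35.8 J/K.

ΔS = 35.8 J/K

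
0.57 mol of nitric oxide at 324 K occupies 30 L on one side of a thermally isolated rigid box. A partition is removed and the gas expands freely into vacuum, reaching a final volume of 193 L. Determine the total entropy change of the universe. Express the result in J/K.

ΔS_universe = 8.82 J/K

For an ideal gas in free expansion Q = 0 and W = 0, so T is unchanged.
Entropy is a state function; using a reversible isothermal path, ΔS_gas = nR ln(V₂/V₁) = 0.57 × 8.314 × ln(193/30) = 8.82 J/K.
The insulated surroundings exchange no heat, so ΔS_surr = 0 and ΔS_universe = ΔS_gas.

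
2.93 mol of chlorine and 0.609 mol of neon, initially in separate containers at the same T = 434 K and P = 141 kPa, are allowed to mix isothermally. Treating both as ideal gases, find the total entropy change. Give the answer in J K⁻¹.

ΔS_mix = 13.5 J/K

Mole fractions: x_A = 2.93/3.54 = 0.828, x_B = 0.172.
ΔS_mix = −R(n_A ln x_A + n_B ln x_B) = −8.314 × (2.93 ln 0.828 + 0.609 ln 0.172) = 13.5 J/K.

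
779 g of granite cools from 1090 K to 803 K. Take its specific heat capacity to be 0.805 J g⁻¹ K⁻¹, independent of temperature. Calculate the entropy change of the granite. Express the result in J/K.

ΔS = ∫dQ_rev/T = m c ln(T₂/T₁) = 779 × 0.805 × ln(803/1090) = -192 J/K.

ΔS = -192 J/K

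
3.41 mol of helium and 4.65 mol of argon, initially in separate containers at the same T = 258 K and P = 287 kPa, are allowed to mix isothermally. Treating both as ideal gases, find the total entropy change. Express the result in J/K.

Mole fractions: x_A = 3.41/8.06 = 0.423, x_B = 0.577.
ΔS_mix = −R(n_A ln x_A + n_B ln x_B) = −8.314 × (3.41 ln 0.423 + 4.65 ln 0.577) = 45.7 J/K.

ΔS_mix = 45.7 J/K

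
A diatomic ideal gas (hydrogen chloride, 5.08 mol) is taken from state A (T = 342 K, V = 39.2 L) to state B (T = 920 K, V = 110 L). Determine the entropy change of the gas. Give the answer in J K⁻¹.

ΔS = 148 J/K

Entropy is a state function: ΔS = nC_V ln(T₂/T₁) + nR ln(V₂/V₁), with C_V = 5R/2 = 20.79 J mol⁻¹ K⁻¹ for a diatomic ideal gas.
ΔS = 5.08 × [20.79 × ln(920/342) + 8.314 × ln(110/39.2)] = 148 J/K.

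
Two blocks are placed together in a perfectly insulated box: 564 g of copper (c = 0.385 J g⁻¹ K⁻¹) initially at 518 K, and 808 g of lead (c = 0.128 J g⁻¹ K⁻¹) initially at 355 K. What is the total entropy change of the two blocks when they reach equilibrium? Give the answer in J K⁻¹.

Energy balance: T_f = (m₁c₁T₁ + m₂c₂T₂)/(m₁c₁ + m₂c₂) = 465.41 K.
ΔS₁ = m₁c₁ ln(T_f/T₁) = 217.14 × ln(465.41/518) = -23.25 J/K.
ΔS₂ = m₂c₂ ln(T_f/T₂) = 103.424 × ln(465.41/355) = 28.01 J/K.
ΔS_total = -23.25 + 28.01 = 4.76 J/K.

ΔS_total = 4.76 J/K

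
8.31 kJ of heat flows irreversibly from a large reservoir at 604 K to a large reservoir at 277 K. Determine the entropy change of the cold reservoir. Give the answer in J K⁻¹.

ΔS_cold = 30 J/K

The cold reservoir gains heat Q, so ΔS_cold = +Q/T_C = 8310/277 = 30 J/K.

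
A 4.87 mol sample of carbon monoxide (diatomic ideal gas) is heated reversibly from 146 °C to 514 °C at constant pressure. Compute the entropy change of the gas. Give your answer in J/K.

ΔS = 89.3 J/K

In kelvin: T₁ = 419.15 K, T₂ = 787.15 K. At constant pressure, ΔS = nC_p ln(T₂/T₁) with C_p = 7R/2 = 29.1 J mol⁻¹ K⁻¹.
ΔS = 4.87 × 29.1 × ln(787.15/419.15) = 89.3 J/K.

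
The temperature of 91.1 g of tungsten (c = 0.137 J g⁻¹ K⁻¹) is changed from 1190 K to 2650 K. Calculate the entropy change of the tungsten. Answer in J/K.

ΔS = ∫dQ_rev/T = m c ln(T₂/T₁) = 91.1 × 0.137 × ln(2650/1190) = 9.99 J/K.

ΔS = 9.99 J/K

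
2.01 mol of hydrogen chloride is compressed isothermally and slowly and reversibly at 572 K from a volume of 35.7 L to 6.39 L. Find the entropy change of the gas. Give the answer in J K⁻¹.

ΔS_gas = -28.8 J/K

For an isothermal ideal gas ΔS_gas = nR ln(V₂/V₁) = 2.01 × 8.314 × ln(6.39/35.7) = -28.8 J/K.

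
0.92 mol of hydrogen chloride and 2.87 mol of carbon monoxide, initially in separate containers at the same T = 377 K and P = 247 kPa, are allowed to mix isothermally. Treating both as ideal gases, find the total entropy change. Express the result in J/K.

Mole fractions: x_A = 0.92/3.79 = 0.243, x_B = 0.757.
ΔS_mix = −R(n_A ln x_A + n_B ln x_B) = −8.314 × (0.92 ln 0.243 + 2.87 ln 0.757) = 17.5 J/K.

ΔS_mix = 17.5 J/K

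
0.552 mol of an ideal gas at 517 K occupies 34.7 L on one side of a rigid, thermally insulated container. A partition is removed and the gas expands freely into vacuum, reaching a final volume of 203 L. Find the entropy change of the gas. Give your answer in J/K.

ΔS_gas = 8.11 J/K

For an ideal gas in free expansion Q = 0 and W = 0, so T is unchanged.
Entropy is a state function; using a reversible isothermal path, ΔS_gas = nR ln(V₂/V₁) = 0.552 × 8.314 × ln(203/34.7) = 8.11 J/K.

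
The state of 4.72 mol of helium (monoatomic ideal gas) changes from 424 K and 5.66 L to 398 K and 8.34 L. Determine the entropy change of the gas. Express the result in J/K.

ΔS = 11.5 J/K

Entropy is a state function: ΔS = nC_V ln(T₂/T₁) + nR ln(V₂/V₁), with C_V = 3R/2 = 12.47 J mol⁻¹ K⁻¹ for a monoatomic ideal gas.
ΔS = 4.72 × [12.47 × ln(398/424) + 8.314 × ln(8.34/5.66)] = 11.5 J/K.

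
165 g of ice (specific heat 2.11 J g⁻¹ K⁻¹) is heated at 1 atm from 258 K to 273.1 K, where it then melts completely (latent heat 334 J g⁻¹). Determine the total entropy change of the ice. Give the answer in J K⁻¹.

ΔS = 222 J/K

Warming step: ΔS₁ = m c ln(T_tr/T_i) = 165 × 2.11 × ln(273.1/258) = 19.8 J/K.
Phase change: ΔS₂ = +mL/T_tr = 165 × 334 / 273.1 = 201.8 J/K.
ΔS_total = (19.8) + (201.8) = 222 J/K.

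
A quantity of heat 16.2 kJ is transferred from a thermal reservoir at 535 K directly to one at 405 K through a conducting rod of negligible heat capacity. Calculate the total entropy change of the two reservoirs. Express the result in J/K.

ΔS_total = 9.72 J/K

ΔS_hot = −Q/T_H = −16200/535 = -30.28 J/K and ΔS_cold = +Q/T_C = 16200/405 = 40 J/K.
ΔS_total = -30.28 + 40 = 9.72 J/K, positive as the second law requires.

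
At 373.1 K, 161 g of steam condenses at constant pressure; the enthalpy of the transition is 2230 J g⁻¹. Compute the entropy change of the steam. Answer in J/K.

ΔS = -962 J/K

Heat released by the substance: Q = −mL = −161 × 2230 = −359030 J.
At constant T, ΔS = Q_rev/T = −359030 / 373.1 = -962 J/K.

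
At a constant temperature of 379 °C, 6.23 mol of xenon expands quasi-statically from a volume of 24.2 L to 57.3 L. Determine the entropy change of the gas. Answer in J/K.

ΔS_gas = 44.6 J/K

For an isothermal ideal gas ΔS_gas = nR ln(V₂/V₁) = 6.23 × 8.314 × ln(57.3/24.2) = 44.6 J/K.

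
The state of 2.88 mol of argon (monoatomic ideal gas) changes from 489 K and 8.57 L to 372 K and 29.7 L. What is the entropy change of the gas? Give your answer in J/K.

ΔS = 19.9 J/K

Entropy is a state function: ΔS = nC_V ln(T₂/T₁) + nR ln(V₂/V₁), with C_V = 3R/2 = 12.47 J mol⁻¹ K⁻¹ for a monoatomic ideal gas.
ΔS = 2.88 × [12.47 × ln(372/489) + 8.314 × ln(29.7/8.57)] = 19.9 J/K.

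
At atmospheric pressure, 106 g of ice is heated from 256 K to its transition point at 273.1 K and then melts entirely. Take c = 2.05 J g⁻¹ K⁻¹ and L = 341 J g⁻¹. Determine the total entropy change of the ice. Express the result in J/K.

ΔS = 146 J/K

Warming step: ΔS₁ = m c ln(T_tr/T_i) = 106 × 2.05 × ln(273.1/256) = 14.05 J/K.
Phase change: ΔS₂ = +mL/T_tr = 106 × 341 / 273.1 = 132.4 J/K.
ΔS_total = (14.05) + (132.4) = 146 J/K.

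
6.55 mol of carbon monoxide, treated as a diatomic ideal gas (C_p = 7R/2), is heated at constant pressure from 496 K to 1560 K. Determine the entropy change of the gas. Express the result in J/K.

ΔS = 218 J/K

At constant pressure, ΔS = nC_p ln(T₂/T₁) with C_p = 7R/2 = 29.1 J mol⁻¹ K⁻¹.
ΔS = 6.55 × 29.1 × ln(1560/496) = 218 J/K.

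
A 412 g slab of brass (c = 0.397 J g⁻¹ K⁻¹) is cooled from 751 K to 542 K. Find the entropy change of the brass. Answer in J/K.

ΔS = -53.3 J/K

ΔS = ∫dQ_rev/T = m c ln(T₂/T₁) = 412 × 0.397 × ln(542/751) = -53.3 J/K.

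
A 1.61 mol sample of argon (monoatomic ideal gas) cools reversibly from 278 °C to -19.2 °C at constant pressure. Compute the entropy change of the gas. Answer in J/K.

In kelvin: T₁ = 551.15 K, T₂ = 253.95 K. At constant pressure, ΔS = nC_p ln(T₂/T₁) with C_p = 5R/2 = 20.79 J mol⁻¹ K⁻¹.
ΔS = 1.61 × 20.79 × ln(253.95/551.15) = -25.9 J/K.

ΔS = -25.9 J/K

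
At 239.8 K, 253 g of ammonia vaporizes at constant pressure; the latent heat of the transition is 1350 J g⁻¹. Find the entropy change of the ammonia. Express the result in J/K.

ΔS = 1420 J/K

Heat absorbed by the substance: Q = mL = 253 × 1350 = 341550 J.
At constant T, ΔS = Q_rev/T = 341550 / 239.8 = 1420 J/K.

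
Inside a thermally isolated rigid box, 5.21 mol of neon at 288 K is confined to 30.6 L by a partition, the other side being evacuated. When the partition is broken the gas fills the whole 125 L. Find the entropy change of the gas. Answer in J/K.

No heat is exchanged and no work is done, so the ideal-gas temperature stays constant.
Entropy is a state function; using a reversible isothermal path, ΔS_gas = nR ln(V₂/V₁) = 5.21 × 8.314 × ln(125/30.6) = 61 J/K.

ΔS_gas = 61 J/K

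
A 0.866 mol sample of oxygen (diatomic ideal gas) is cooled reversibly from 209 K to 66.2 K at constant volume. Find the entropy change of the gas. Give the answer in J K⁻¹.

ΔS = -20.7 J/K

At constant volume, ΔS = nC_V ln(T₂/T₁) with C_V = 5R/2 = 20.79 J mol⁻¹ K⁻¹.
ΔS = 0.866 × 20.79 × ln(66.2/209) = -20.7 J/K.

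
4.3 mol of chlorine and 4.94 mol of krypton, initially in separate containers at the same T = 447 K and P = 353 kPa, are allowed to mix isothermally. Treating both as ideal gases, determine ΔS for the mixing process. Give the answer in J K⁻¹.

Mole fractions: x_A = 4.3/9.24 = 0.465, x_B = 0.535.
ΔS_mix = −R(n_A ln x_A + n_B ln x_B) = −8.314 × (4.3 ln 0.465 + 4.94 ln 0.535) = 53.1 J/K.

ΔS_mix = 53.1 J/K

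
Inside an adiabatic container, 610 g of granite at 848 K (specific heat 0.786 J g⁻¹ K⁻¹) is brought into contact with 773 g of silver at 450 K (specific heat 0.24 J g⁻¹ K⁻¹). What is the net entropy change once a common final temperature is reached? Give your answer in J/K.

Energy balance: T_f = (m₁c₁T₁ + m₂c₂T₂)/(m₁c₁ + m₂c₂) = 736.96 K.
ΔS₁ = m₁c₁ ln(T_f/T₁) = 479.46 × ln(736.96/848) = -67.29 J/K.
ΔS₂ = m₂c₂ ln(T_f/T₂) = 185.52 × ln(736.96/450) = 91.52 J/K.
ΔS_total = -67.29 + 91.52 = 24.2 J/K.

ΔS_total = 24.2 J/K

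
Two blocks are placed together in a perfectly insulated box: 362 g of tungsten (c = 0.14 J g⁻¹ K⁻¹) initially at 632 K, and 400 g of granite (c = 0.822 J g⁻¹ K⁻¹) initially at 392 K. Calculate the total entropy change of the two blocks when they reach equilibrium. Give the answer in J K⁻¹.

Energy balance: T_f = (m₁c₁T₁ + m₂c₂T₂)/(m₁c₁ + m₂c₂) = 424.05 K.
ΔS₁ = m₁c₁ ln(T_f/T₁) = 50.68 × ln(424.05/632) = -20.22 J/K.
ΔS₂ = m₂c₂ ln(T_f/T₂) = 328.8 × ln(424.05/392) = 25.84 J/K.
ΔS_total = -20.22 + 25.84 = 5.62 J/K.

ΔS_total = 5.62 J/K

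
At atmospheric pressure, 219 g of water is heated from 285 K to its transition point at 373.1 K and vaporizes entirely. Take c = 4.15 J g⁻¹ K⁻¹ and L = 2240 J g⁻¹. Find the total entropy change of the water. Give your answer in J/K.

ΔS = 1560 J/K

Warming step: ΔS₁ = m c ln(T_tr/T_i) = 219 × 4.15 × ln(373.1/285) = 244.8 J/K.
Phase change: ΔS₂ = +mL/T_tr = 219 × 2240 / 373.1 = 1315 J/K.
ΔS_total = (244.8) + (1315) = 1560 J/K.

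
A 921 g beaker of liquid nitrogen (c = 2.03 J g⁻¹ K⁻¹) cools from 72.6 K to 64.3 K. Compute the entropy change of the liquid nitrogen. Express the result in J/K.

ΔS = -227 J/K

ΔS = ∫dQ_rev/T = m c ln(T₂/T₁) = 921 × 2.03 × ln(64.3/72.6) = -227 J/K.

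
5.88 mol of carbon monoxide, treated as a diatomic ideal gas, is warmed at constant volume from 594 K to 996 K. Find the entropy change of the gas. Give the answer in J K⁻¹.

ΔS = 63.2 J/K

At constant volume, ΔS = nC_V ln(T₂/T₁) with C_V = 5R/2 = 20.79 J mol⁻¹ K⁻¹.
ΔS = 5.88 × 20.79 × ln(996/594) = 63.2 J/K.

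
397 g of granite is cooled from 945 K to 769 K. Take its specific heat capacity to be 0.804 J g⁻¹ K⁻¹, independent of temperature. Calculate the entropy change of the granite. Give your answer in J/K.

ΔS = ∫dQ_rev/T = m c ln(T₂/T₁) = 397 × 0.804 × ln(769/945) = -65.8 J/K.

ΔS = -65.8 J/K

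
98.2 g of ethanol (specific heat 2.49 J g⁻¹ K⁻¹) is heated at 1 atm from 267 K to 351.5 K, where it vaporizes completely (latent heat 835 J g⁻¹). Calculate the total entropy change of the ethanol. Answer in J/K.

Warming step: ΔS₁ = m c ln(T_tr/T_i) = 98.2 × 2.49 × ln(351.5/267) = 67.23 J/K.
Phase change: ΔS₂ = +mL/T_tr = 98.2 × 835 / 351.5 = 233.3 J/K.
ΔS_total = (67.23) + (233.3) = 301 J/K.

ΔS = 301 J/K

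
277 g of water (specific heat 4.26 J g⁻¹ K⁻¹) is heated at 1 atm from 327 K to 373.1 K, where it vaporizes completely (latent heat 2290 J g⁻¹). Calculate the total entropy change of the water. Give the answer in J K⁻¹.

ΔS = 1860 J/K

Warming step: ΔS₁ = m c ln(T_tr/T_i) = 277 × 4.26 × ln(373.1/327) = 155.6 J/K.
Phase change: ΔS₂ = +mL/T_tr = 277 × 2290 / 373.1 = 1700 J/K.
ΔS_total = (155.6) + (1700) = 1860 J/K.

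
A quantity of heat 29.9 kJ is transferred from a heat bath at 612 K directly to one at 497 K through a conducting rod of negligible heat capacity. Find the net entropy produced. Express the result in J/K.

ΔS_total = 11.3 J/K

ΔS_hot = −Q/T_H = −29900/612 = -48.86 J/K and ΔS_cold = +Q/T_C = 29900/497 = 60.16 J/K.
ΔS_total = -48.86 + 60.16 = 11.3 J/K, positive as the second law requires.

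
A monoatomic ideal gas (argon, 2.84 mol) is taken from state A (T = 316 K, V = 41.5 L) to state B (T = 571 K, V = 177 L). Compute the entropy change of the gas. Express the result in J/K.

ΔS = 55.2 J/K

Entropy is a state function: ΔS = nC_V ln(T₂/T₁) + nR ln(V₂/V₁), with C_V = 3R/2 = 12.47 J mol⁻¹ K⁻¹ for a monoatomic ideal gas.
ΔS = 2.84 × [12.47 × ln(571/316) + 8.314 × ln(177/41.5)] = 55.2 J/K.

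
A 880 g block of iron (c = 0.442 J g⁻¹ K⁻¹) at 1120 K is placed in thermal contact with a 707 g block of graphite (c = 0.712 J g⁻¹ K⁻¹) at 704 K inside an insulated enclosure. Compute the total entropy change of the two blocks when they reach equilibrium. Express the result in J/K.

Energy balance: T_f = (m₁c₁T₁ + m₂c₂T₂)/(m₁c₁ + m₂c₂) = 885.33 K.
ΔS₁ = m₁c₁ ln(T_f/T₁) = 388.96 × ln(885.33/1120) = -91.454 J/K.
ΔS₂ = m₂c₂ ln(T_f/T₂) = 503.384 × ln(885.33/704) = 115.37 J/K.
ΔS_total = -91.454 + 115.37 = 23.9 J/K.

ΔS_total = 23.9 J/K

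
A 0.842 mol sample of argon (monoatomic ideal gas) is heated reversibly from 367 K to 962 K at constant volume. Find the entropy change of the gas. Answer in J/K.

At constant volume, ΔS = nC_V ln(T₂/T₁) with C_V = 3R/2 = 12.47 J mol⁻¹ K⁻¹.
ΔS = 0.842 × 12.47 × ln(962/367) = 10.1 J/K.

ΔS = 10.1 J/K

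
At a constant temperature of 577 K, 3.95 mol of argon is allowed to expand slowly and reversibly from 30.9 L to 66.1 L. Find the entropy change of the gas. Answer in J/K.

For an isothermal ideal gas ΔS_gas = nR ln(V₂/V₁) = 3.95 × 8.314 × ln(66.1/30.9) = 25 J/K.

ΔS_gas = 25 J/K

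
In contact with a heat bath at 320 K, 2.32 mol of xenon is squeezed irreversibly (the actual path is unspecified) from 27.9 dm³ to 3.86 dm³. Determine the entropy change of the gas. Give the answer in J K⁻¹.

ΔS_gas = -38.2 J/K

Entropy is a state function, so ΔS_gas depends only on the end states.
For an isothermal ideal gas ΔS_gas = nR ln(V₂/V₁) = 2.32 × 8.314 × ln(3.86/27.9) = -38.2 J/K.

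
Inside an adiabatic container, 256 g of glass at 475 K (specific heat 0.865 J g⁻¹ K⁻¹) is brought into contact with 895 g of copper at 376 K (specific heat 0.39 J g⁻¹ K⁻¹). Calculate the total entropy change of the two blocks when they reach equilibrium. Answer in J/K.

Energy balance: T_f = (m₁c₁T₁ + m₂c₂T₂)/(m₁c₁ + m₂c₂) = 414.43 K.
ΔS₁ = m₁c₁ ln(T_f/T₁) = 221.44 × ln(414.43/475) = -30.21 J/K.
ΔS₂ = m₂c₂ ln(T_f/T₂) = 349.05 × ln(414.43/376) = 33.97 J/K.
ΔS_total = -30.21 + 33.97 = 3.76 J/K.

ΔS_total = 3.76 J/K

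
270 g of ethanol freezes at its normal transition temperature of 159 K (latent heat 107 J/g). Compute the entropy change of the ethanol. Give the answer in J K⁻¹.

ΔS = -182 J/K

Heat released by the substance: Q = −mL = −270 × 107 = −28890 J.
At constant T, ΔS = Q_rev/T = −28890 / 159 = -182 J/K.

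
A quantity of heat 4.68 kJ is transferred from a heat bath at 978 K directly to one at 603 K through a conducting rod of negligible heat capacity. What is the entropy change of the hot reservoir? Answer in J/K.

ΔS_hot = -4.79 J/K

The hot reservoir loses heat Q, so ΔS_hot = −Q/T_H = −4680/978 = -4.79 J/K.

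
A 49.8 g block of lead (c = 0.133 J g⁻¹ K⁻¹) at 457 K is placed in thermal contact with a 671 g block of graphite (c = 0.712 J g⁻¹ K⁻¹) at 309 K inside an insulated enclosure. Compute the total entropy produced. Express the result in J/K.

ΔS_total = 0.57 J/K

Energy balance: T_f = (m₁c₁T₁ + m₂c₂T₂)/(m₁c₁ + m₂c₂) = 311.02 K.
ΔS₁ = m₁c₁ ln(T_f/T₁) = 6.6234 × ln(311.02/457) = -2.549 J/K.
ΔS₂ = m₂c₂ ln(T_f/T₂) = 477.752 × ln(311.02/309) = 3.119 J/K.
ΔS_total = -2.549 + 3.119 = 0.57 J/K.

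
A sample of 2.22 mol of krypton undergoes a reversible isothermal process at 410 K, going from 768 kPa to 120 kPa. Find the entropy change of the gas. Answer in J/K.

ΔS_gas = 34.3 J/K

For an isothermal ideal gas ΔS_gas = nR ln(P₁/P₂) = 2.22 × 8.314 × ln(768/120) = 34.3 J/K.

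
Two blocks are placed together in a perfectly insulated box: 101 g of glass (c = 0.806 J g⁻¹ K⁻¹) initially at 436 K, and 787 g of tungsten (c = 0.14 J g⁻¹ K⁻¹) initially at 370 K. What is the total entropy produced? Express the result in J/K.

Energy balance: T_f = (m₁c₁T₁ + m₂c₂T₂)/(m₁c₁ + m₂c₂) = 398.04 K.
ΔS₁ = m₁c₁ ln(T_f/T₁) = 81.406 × ln(398.04/436) = -7.4145 J/K.
ΔS₂ = m₂c₂ ln(T_f/T₂) = 110.18 × ln(398.04/370) = 8.0496 J/K.
ΔS_total = -7.4145 + 8.0496 = 0.635 J/K.

ΔS_total = 0.635 J/K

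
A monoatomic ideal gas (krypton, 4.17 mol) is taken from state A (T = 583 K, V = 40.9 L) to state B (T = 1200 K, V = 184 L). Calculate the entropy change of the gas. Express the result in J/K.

Entropy is a state function: ΔS = nC_V ln(T₂/T₁) + nR ln(V₂/V₁), with C_V = 3R/2 = 12.47 J mol⁻¹ K⁻¹ for a monoatomic ideal gas.
ΔS = 4.17 × [12.47 × ln(1200/583) + 8.314 × ln(184/40.9)] = 89.7 J/K.

ΔS = 89.7 J/K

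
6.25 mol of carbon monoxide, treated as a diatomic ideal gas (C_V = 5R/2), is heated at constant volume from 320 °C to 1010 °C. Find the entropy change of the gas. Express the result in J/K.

ΔS = 100 J/K

In kelvin: T₁ = 593.15 K, T₂ = 1283.15 K. At constant volume, ΔS = nC_V ln(T₂/T₁) with C_V = 5R/2 = 20.79 J mol⁻¹ K⁻¹.
ΔS = 6.25 × 20.79 × ln(1283.15/593.15) = 100 J/K.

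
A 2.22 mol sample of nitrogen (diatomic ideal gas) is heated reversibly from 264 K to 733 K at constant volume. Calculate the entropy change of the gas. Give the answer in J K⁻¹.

At constant volume, ΔS = nC_V ln(T₂/T₁) with C_V = 5R/2 = 20.79 J mol⁻¹ K⁻¹.
ΔS = 2.22 × 20.79 × ln(733/264) = 47.1 J/K.

ΔS = 47.1 J/K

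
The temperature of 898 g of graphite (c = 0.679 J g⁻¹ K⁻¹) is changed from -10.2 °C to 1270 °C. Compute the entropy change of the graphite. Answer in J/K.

ΔS = 1080 J/K

In kelvin: T₁ = 262.95 K, T₂ = 1543.15 K. ΔS = ∫dQ_rev/T = m c ln(T₂/T₁) = 898 × 0.679 × ln(1543.15/262.95) = 1080 J/K.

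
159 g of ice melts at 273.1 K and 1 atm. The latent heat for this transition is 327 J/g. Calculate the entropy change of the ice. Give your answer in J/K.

Heat absorbed by the substance: Q = mL = 159 × 327 = 51993 J.
At constant T, ΔS = Q_rev/T = 51993 / 273.1 = 190 J/K.

ΔS = 190 J/K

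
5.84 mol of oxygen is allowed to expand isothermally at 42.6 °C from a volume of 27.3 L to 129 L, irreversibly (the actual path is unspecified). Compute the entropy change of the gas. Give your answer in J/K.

Entropy is a state function, so ΔS_gas depends only on the end states.
For an isothermal ideal gas ΔS_gas = nR ln(V₂/V₁) = 5.84 × 8.314 × ln(129/27.3) = 75.4 J/K.

ΔS_gas = 75.4 J/K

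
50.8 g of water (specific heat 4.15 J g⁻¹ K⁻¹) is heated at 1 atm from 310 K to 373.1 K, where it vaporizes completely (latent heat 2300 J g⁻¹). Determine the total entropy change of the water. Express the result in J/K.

Warming step: ΔS₁ = m c ln(T_tr/T_i) = 50.8 × 4.15 × ln(373.1/310) = 39.06 J/K.
Phase change: ΔS₂ = +mL/T_tr = 50.8 × 2300 / 373.1 = 313.2 J/K.
ΔS_total = (39.06) + (313.2) = 352 J/K.

ΔS = 352 J/K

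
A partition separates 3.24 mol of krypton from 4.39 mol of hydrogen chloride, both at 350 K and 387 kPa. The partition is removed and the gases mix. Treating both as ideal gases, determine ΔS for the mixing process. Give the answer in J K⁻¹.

Mole fractions: x_A = 3.24/7.63 = 0.425, x_B = 0.575.
ΔS_mix = −R(n_A ln x_A + n_B ln x_B) = −8.314 × (3.24 ln 0.425 + 4.39 ln 0.575) = 43.2 J/K.

ΔS_mix = 43.2 J/K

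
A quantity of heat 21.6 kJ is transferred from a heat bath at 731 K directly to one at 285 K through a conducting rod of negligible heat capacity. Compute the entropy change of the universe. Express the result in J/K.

ΔS_total = 46.2 J/K

ΔS_hot = −Q/T_H = −21600/731 = -29.55 J/K and ΔS_cold = +Q/T_C = 21600/285 = 75.79 J/K.
ΔS_total = -29.55 + 75.79 = 46.2 J/K, positive as the second law requires.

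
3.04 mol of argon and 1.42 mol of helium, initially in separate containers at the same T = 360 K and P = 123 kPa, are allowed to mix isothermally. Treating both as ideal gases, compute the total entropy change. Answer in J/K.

Mole fractions: x_A = 3.04/4.46 = 0.682, x_B = 0.318.
ΔS_mix = −R(n_A ln x_A + n_B ln x_B) = −8.314 × (3.04 ln 0.682 + 1.42 ln 0.318) = 23.2 J/K.

ΔS_mix = 23.2 J/K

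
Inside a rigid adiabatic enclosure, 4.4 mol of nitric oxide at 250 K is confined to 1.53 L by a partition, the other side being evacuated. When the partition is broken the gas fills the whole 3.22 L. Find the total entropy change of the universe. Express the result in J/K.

ΔS_universe = 27.2 J/K

For an ideal gas in free expansion Q = 0 and W = 0, so T is unchanged.
Entropy is a state function; using a reversible isothermal path, ΔS_gas = nR ln(V₂/V₁) = 4.4 × 8.314 × ln(3.22/1.53) = 27.2 J/K.
The insulated surroundings exchange no heat, so ΔS_surr = 0 and ΔS_universe = ΔS_gas.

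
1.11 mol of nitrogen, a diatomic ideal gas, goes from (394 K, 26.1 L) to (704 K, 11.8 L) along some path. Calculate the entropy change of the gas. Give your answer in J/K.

Entropy is a state function: ΔS = nC_V ln(T₂/T₁) + nR ln(V₂/V₁), with C_V = 5R/2 = 20.79 J mol⁻¹ K⁻¹ for a diatomic ideal gas.
ΔS = 1.11 × [20.79 × ln(704/394) + 8.314 × ln(11.8/26.1)] = 6.07 J/K.

ΔS = 6.07 J/K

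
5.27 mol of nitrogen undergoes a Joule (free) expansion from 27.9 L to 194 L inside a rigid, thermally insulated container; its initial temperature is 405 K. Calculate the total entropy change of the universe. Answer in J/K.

For an ideal gas in free expansion Q = 0 and W = 0, so T is unchanged.
Entropy is a state function; using a reversible isothermal path, ΔS_gas = nR ln(V₂/V₁) = 5.27 × 8.314 × ln(194/27.9) = 85 J/K.
The insulated surroundings exchange no heat, so ΔS_surr = 0 and ΔS_universe = ΔS_gas.

ΔS_universe = 85 J/K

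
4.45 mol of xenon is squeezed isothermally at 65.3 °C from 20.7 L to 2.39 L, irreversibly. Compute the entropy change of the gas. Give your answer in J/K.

ΔS_gas = -79.9 J/K

Entropy is a state function, so ΔS_gas depends only on the end states.
For an isothermal ideal gas ΔS_gas = nR ln(V₂/V₁) = 4.45 × 8.314 × ln(2.39/20.7) = -79.9 J/K.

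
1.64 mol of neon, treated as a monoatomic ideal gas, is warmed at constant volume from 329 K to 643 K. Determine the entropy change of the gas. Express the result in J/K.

At constant volume, ΔS = nC_V ln(T₂/T₁) with C_V = 3R/2 = 12.47 J mol⁻¹ K⁻¹.
ΔS = 1.64 × 12.47 × ln(643/329) = 13.7 J/K.

ΔS = 13.7 J/K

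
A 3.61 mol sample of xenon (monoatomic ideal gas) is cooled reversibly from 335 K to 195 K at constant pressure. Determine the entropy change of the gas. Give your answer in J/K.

ΔS = -40.6 J/K

At constant pressure, ΔS = nC_p ln(T₂/T₁) with C_p = 5R/2 = 20.79 J mol⁻¹ K⁻¹.
ΔS = 3.61 × 20.79 × ln(195/335) = -40.6 J/K.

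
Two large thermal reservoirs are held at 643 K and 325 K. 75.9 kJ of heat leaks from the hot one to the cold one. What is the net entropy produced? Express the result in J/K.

ΔS_hot = −Q/T_H = −75900/643 = -118.04 J/K and ΔS_cold = +Q/T_C = 75900/325 = 233.54 J/K.
ΔS_total = -118.04 + 233.54 = 115 J/K, positive as the second law requires.

ΔS_total = 115 J/K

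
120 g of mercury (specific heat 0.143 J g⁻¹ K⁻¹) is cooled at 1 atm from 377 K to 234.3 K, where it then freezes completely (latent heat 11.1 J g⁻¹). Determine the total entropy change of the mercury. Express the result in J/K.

Cooling step: ΔS₁ = m c ln(T_tr/T_i) = 120 × 0.143 × ln(234.3/377) = -8.162 J/K.
Phase change: ΔS₂ = −mL/T_tr = −120 × 11.1 / 234.3 = -5.685 J/K.
ΔS_total = (-8.162) + (-5.685) = -13.8 J/K.

ΔS = -13.8 J/K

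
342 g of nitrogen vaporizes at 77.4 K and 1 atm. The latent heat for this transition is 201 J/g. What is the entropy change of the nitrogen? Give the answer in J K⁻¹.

Heat absorbed by the substance: Q = mL = 342 × 201 = 68742 J.
At constant T, ΔS = Q_rev/T = 68742 / 77.4 = 888 J/K.

ΔS = 888 J/K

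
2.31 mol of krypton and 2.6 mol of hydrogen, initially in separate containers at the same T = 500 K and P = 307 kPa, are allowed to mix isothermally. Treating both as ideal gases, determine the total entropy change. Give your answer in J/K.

Mole fractions: x_A = 2.31/4.91 = 0.47, x_B = 0.53.
ΔS_mix = −R(n_A ln x_A + n_B ln x_B) = −8.314 × (2.31 ln 0.47 + 2.6 ln 0.53) = 28.2 J/K.

ΔS_mix = 28.2 J/K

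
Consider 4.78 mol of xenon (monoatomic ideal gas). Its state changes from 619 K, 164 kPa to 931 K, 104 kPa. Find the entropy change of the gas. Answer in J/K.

ΔS = 58.7 J/K

ΔS = nC_p ln(T₂/T₁) − nR ln(P₂/P₁), with C_p = 5R/2 = 20.79 J mol⁻¹ K⁻¹ for a monoatomic ideal gas.
ΔS = 4.78 × [20.79 × ln(931/619) − 8.314 × ln(104/164)] = 58.7 J/K.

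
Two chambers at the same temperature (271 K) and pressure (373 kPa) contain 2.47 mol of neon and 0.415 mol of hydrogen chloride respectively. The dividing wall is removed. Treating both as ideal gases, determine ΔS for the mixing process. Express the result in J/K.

Mole fractions: x_A = 2.47/2.89 = 0.856, x_B = 0.144.
ΔS_mix = −R(n_A ln x_A + n_B ln x_B) = −8.314 × (2.47 ln 0.856 + 0.415 ln 0.144) = 9.88 J/K.

ΔS_mix = 9.88 J/K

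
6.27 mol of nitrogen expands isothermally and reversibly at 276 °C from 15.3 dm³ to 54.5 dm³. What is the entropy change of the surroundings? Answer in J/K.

For an isothermal ideal gas ΔS_gas = nR ln(V₂/V₁) = 6.27 × 8.314 × ln(54.5/15.3) = 66.2 J/K.
The process is reversible, so ΔS_surr = −ΔS_gas = -66.2 J/K and ΔS_universe = 0.

ΔS_surr = -66.2 J/K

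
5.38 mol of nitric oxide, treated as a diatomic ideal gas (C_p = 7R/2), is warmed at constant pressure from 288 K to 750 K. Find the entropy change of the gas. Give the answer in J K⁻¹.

At constant pressure, ΔS = nC_p ln(T₂/T₁) with C_p = 7R/2 = 29.1 J mol⁻¹ K⁻¹.
ΔS = 5.38 × 29.1 × ln(750/288) = 150 J/K.

ΔS = 150 J/K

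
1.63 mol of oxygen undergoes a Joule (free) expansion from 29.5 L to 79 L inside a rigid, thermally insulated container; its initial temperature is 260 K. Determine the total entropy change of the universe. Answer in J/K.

For an ideal gas in free expansion Q = 0 and W = 0, so T is unchanged.
Entropy is a state function; using a reversible isothermal path, ΔS_gas = nR ln(V₂/V₁) = 1.63 × 8.314 × ln(79/29.5) = 13.3 J/K.
The insulated surroundings exchange no heat, so ΔS_surr = 0 and ΔS_universe = ΔS_gas.

ΔS_universe = 13.3 J/K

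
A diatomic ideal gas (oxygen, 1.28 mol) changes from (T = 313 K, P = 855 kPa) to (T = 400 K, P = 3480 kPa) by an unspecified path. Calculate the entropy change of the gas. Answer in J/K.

ΔS = nC_p ln(T₂/T₁) − nR ln(P₂/P₁), with C_p = 7R/2 = 29.1 J mol⁻¹ K⁻¹ for a diatomic ideal gas.
ΔS = 1.28 × [29.1 × ln(400/313) − 8.314 × ln(3480/855)] = -5.8 J/K.

ΔS = -5.8 J/K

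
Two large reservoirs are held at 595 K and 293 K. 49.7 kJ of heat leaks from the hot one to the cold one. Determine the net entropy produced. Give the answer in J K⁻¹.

ΔS_total = 86.1 J/K

ΔS_hot = −Q/T_H = −49700/595 = -83.53 J/K and ΔS_cold = +Q/T_C = 49700/293 = 169.6 J/K.
ΔS_total = -83.53 + 169.6 = 86.1 J/K, positive as the second law requires.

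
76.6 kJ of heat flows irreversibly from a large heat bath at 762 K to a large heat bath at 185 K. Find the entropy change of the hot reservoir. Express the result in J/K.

ΔS_hot = -101 J/K

The hot reservoir loses heat Q, so ΔS_hot = −Q/T_H = −76600/762 = -101 J/K.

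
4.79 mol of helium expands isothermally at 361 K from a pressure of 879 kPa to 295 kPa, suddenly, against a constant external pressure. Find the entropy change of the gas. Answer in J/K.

Entropy is a state function, so ΔS_gas depends only on the end states.
For an isothermal ideal gas ΔS_gas = nR ln(P₁/P₂) = 4.79 × 8.314 × ln(879/295) = 43.5 J/K.

ΔS_gas = 43.5 J/K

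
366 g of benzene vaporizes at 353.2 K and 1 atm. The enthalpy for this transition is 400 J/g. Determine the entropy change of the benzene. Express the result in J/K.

Heat absorbed by the substance: Q = mL = 366 × 400 = 146400 J.
At constant T, ΔS = Q_rev/T = 146400 / 353.2 = 414 J/K.

ΔS = 414 J/K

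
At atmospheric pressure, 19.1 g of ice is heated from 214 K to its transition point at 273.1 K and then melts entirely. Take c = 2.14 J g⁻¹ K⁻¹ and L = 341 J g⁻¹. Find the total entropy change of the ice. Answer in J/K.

ΔS = 33.8 J/K

Warming step: ΔS₁ = m c ln(T_tr/T_i) = 19.1 × 2.14 × ln(273.1/214) = 9.968 J/K.
Phase change: ΔS₂ = +mL/T_tr = 19.1 × 341 / 273.1 = 23.85 J/K.
ΔS_total = (9.968) + (23.85) = 33.8 J/K.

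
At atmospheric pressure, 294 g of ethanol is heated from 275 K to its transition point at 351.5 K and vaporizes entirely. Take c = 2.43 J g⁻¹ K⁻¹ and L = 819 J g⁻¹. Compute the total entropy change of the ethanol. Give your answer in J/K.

ΔS = 860 J/K

Warming step: ΔS₁ = m c ln(T_tr/T_i) = 294 × 2.43 × ln(351.5/275) = 175.3 J/K.
Phase change: ΔS₂ = +mL/T_tr = 294 × 819 / 351.5 = 685 J/K.
ΔS_total = (175.3) + (685) = 860 J/K.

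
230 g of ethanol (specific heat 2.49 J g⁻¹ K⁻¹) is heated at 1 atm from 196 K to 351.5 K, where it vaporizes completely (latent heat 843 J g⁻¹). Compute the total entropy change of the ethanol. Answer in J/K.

Warming step: ΔS₁ = m c ln(T_tr/T_i) = 230 × 2.49 × ln(351.5/196) = 334.5 J/K.
Phase change: ΔS₂ = +mL/T_tr = 230 × 843 / 351.5 = 551.6 J/K.
ΔS_total = (334.5) + (551.6) = 886 J/K.

ΔS = 886 J/K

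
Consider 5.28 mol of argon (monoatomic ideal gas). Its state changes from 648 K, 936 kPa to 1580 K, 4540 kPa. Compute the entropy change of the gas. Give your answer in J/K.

ΔS = nC_p ln(T₂/T₁) − nR ln(P₂/P₁), with C_p = 5R/2 = 20.79 J mol⁻¹ K⁻¹ for a monoatomic ideal gas.
ΔS = 5.28 × [20.79 × ln(1580/648) − 8.314 × ln(4540/936)] = 28.5 J/K.

ΔS = 28.5 J/K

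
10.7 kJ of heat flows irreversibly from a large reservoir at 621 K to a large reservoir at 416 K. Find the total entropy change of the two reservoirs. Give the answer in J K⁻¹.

ΔS_total = 8.49 J/K

ΔS_hot = −Q/T_H = −10700/621 = -17.23 J/K and ΔS_cold = +Q/T_C = 10700/416 = 25.72 J/K.
ΔS_total = -17.23 + 25.72 = 8.49 J/K, positive as the second law requires.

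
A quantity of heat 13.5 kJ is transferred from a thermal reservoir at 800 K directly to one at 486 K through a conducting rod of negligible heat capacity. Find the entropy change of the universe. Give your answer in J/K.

ΔS_total = 10.9 J/K

ΔS_hot = −Q/T_H = −13500/800 = -16.88 J/K and ΔS_cold = +Q/T_C = 13500/486 = 27.78 J/K.
ΔS_total = -16.88 + 27.78 = 10.9 J/K, positive as the second law requires.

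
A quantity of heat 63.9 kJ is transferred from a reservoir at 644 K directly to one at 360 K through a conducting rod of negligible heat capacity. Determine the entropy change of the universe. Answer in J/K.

ΔS_hot = −Q/T_H = −63900/644 = -99.22 J/K and ΔS_cold = +Q/T_C = 63900/360 = 177.5 J/K.
ΔS_total = -99.22 + 177.5 = 78.3 J/K, positive as the second law requires.

ΔS_total = 78.3 J/K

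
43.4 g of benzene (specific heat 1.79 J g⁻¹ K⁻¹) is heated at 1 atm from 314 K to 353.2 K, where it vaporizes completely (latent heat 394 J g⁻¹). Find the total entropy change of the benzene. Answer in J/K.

ΔS = 57.6 J/K

Warming step: ΔS₁ = m c ln(T_tr/T_i) = 43.4 × 1.79 × ln(353.2/314) = 9.1391 J/K.
Phase change: ΔS₂ = +mL/T_tr = 43.4 × 394 / 353.2 = 48.413 J/K.
ΔS_total = (9.1391) + (48.413) = 57.6 J/K.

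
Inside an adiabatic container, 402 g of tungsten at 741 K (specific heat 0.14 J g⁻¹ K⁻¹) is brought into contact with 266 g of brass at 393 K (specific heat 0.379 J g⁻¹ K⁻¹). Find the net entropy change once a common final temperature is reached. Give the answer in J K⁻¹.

ΔS_total = 7.59 J/K

Energy balance: T_f = (m₁c₁T₁ + m₂c₂T₂)/(m₁c₁ + m₂c₂) = 517.67 K.
ΔS₁ = m₁c₁ ln(T_f/T₁) = 56.28 × ln(517.67/741) = -20.19 J/K.
ΔS₂ = m₂c₂ ln(T_f/T₂) = 100.814 × ln(517.67/393) = 27.78 J/K.
ΔS_total = -20.19 + 27.78 = 7.59 J/K.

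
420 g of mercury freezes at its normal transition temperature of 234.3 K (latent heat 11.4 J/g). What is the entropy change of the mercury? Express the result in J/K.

ΔS = -20.4 J/K

Heat released by the substance: Q = −mL = −420 × 11.4 = −4788 J.
At constant T, ΔS = Q_rev/T = −4788 / 234.3 = -20.4 J/K.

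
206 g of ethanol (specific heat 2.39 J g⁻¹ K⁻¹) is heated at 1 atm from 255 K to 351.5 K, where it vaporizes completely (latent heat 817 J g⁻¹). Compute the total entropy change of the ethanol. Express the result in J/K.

ΔS = 637 J/K

Warming step: ΔS₁ = m c ln(T_tr/T_i) = 206 × 2.39 × ln(351.5/255) = 158 J/K.
Phase change: ΔS₂ = +mL/T_tr = 206 × 817 / 351.5 = 478.8 J/K.
ΔS_total = (158) + (478.8) = 637 J/K.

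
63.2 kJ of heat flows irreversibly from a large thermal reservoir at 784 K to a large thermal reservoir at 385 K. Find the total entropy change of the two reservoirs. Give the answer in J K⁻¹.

ΔS_total = 83.5 J/K

ΔS_hot = −Q/T_H = −63200/784 = -80.612 J/K and ΔS_cold = +Q/T_C = 63200/385 = 164.16 J/K.
ΔS_total = -80.612 + 164.16 = 83.5 J/K, positive as the second law requires.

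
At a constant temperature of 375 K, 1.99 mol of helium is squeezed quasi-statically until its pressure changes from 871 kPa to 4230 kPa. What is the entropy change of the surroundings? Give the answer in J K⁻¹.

ΔS_surr = 26.1 J/K

For an isothermal ideal gas ΔS_gas = nR ln(P₁/P₂) = 1.99 × 8.314 × ln(871/4230) = -26.1 J/K.
The process is reversible, so ΔS_surr = −ΔS_gas = 26.1 J/K and ΔS_universe = 0.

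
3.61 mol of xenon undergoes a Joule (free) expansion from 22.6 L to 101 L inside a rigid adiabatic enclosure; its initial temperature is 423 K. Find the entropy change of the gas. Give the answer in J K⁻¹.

ΔS_gas = 44.9 J/K

No heat is exchanged and no work is done, so the ideal-gas temperature stays constant.
Entropy is a state function; using a reversible isothermal path, ΔS_gas = nR ln(V₂/V₁) = 3.61 × 8.314 × ln(101/22.6) = 44.9 J/K.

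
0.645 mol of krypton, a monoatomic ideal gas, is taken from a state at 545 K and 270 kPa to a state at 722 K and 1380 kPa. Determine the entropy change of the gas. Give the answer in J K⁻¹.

ΔS = -4.98 J/K

ΔS = nC_p ln(T₂/T₁) − nR ln(P₂/P₁), with C_p = 5R/2 = 20.79 J mol⁻¹ K⁻¹ for a monoatomic ideal gas.
ΔS = 0.645 × [20.79 × ln(722/545) − 8.314 × ln(1380/270)] = -4.98 J/K.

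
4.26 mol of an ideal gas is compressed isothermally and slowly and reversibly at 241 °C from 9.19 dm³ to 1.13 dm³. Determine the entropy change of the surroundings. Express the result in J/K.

ΔS_surr = 74.2 J/K

For an isothermal ideal gas ΔS_gas = nR ln(V₂/V₁) = 4.26 × 8.314 × ln(1.13/9.19) = -74.2 J/K.
The process is reversible, so ΔS_surr = −ΔS_gas = 74.2 J/K and ΔS_universe = 0.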